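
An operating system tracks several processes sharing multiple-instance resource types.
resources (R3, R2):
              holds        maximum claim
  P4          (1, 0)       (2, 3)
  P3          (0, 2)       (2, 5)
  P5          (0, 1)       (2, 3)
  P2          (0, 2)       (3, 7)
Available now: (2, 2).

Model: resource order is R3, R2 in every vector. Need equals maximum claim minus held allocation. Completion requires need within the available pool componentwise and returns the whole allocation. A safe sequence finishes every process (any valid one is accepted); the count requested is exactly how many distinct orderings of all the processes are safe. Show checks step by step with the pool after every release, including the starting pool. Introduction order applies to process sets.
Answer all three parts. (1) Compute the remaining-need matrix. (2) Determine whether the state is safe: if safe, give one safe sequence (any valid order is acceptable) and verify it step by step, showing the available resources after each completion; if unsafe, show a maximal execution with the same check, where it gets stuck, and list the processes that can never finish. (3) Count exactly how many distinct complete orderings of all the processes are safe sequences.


(1) Outstanding need per process (order R3, R2):
  P4: (1, 3)
  P3: (2, 3)
  P5: (2, 2)
  P2: (3, 5)
(2) SAFE. One safe sequence: P5, P4, P3, P2.
Key observation: at P5 the run first touches a limit — (2, 2) against (2, 2), exact on a resource it actually requests.
Verifying each step:
  pool = (2, 2)
  P5: need (2, 2) fits (2, 2); releases (0, 1), pool now (2, 3)
  P4: need (1, 3) fits (2, 3); releases (1, 0), pool now (3, 3)
  P3: need (2, 3) fits (3, 3); releases (0, 2), pool now (3, 5)
  P2: need (3, 5) fits (3, 5); releases (0, 2), pool now (3, 7)
(3) Exactly 2 of the possible complete orderings are safe sequences.


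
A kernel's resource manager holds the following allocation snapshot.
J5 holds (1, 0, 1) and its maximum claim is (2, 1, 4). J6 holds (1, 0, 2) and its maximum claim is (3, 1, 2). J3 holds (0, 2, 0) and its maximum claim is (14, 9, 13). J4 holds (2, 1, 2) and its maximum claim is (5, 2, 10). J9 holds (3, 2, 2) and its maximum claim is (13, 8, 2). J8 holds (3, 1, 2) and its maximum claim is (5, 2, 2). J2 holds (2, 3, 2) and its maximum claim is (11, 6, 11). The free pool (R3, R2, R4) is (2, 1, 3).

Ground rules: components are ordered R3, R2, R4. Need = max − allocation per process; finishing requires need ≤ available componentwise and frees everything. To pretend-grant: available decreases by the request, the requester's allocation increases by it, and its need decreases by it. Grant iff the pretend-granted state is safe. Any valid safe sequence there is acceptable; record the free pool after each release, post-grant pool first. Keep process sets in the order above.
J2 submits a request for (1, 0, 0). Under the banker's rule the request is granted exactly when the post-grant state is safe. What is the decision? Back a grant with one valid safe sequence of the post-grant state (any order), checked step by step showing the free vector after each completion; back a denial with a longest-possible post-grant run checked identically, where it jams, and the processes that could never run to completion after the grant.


GRANT: granting preserves safety; a valid post-grant sequence is J5, J8, J6, J4, J2, J9, J3.
Key observation: after the grant the pool drops to (1, 1, 3), which still lets J5 finish first and unwind the rest.
Verifying the post-grant state step by step:
  pool = (1, 1, 3)
  J5: need (1, 1, 3) fits (1, 1, 3); releases (1, 0, 1), pool now (2, 1, 4)
  J8: need (2, 1, 0) fits (2, 1, 4); releases (3, 1, 2), pool now (5, 2, 6)
  J6: need (2, 1, 0) fits (5, 2, 6); releases (1, 0, 2), pool now (6, 2, 8)
  J4: need (3, 1, 8) fits (6, 2, 8); releases (2, 1, 2), pool now (8, 3, 10)
  J2: need (8, 3, 9) fits (8, 3, 10); releases (3, 3, 2), pool now (11, 6, 12)
  J9: need (10, 6, 0) fits (11, 6, 12); releases (3, 2, 2), pool now (14, 8, 14)
  J3: need (14, 7, 13) fits (14, 8, 14); releases (0, 2, 0), pool now (14, 10, 14)


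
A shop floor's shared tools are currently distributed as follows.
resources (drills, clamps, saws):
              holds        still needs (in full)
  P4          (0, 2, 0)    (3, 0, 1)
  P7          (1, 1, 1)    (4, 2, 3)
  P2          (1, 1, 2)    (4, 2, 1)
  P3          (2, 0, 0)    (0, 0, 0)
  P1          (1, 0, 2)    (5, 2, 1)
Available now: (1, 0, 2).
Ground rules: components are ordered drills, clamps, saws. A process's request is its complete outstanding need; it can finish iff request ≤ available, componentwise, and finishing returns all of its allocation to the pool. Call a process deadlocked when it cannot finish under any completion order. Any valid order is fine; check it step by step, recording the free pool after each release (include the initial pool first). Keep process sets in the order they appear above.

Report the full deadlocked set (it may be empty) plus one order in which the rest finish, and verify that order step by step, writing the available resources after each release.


Deadlocked set: P7, P2 and P1.
Key observation: even finishing P3, P4 leaves just (3, 2, 2) free — too little drills for any of the remaining processes.
The rest can finish in the order P3, P4. Verifying each step:
  pool = (1, 0, 2)
  run P3 (needs (0, 0, 0), free (1, 0, 2)); after release of (2, 0, 0) the pool is (3, 0, 2)
  run P4 (needs (3, 0, 1), free (3, 0, 2)); after release of (0, 2, 0) the pool is (3, 2, 2)
None of the blocked processes ever fits:
  P7 still needs (4, 2, 3) but only (3, 2, 2) is free — short on drills and saws
  P2 still needs (4, 2, 1) but only (3, 2, 2) is free — short on drills
  P1 still needs (5, 2, 1) but only (3, 2, 2) is free — short on drills


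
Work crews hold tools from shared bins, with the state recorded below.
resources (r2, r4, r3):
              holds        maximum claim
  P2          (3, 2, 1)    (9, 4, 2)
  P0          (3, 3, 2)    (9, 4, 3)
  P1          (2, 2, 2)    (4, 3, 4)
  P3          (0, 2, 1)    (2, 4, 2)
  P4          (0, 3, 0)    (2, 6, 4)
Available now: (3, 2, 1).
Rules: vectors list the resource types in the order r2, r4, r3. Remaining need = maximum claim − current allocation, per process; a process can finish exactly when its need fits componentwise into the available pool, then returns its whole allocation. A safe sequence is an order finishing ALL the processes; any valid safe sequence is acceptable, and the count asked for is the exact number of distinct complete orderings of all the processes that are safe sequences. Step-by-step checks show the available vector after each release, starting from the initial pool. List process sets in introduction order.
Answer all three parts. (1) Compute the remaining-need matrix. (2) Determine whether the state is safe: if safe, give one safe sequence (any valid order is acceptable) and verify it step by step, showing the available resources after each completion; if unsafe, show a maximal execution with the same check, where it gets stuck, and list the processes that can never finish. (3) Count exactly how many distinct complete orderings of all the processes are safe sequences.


(1) Outstanding need per process (order r2, r4, r3):
  P2: (6, 2, 1)
  P0: (6, 1, 1)
  P1: (2, 1, 2)
  P3: (2, 2, 1)
  P4: (2, 3, 4)
(2) The state is UNSAFE.
Key observation: even finishing P3, P1, P4 leaves just (5, 9, 4) free — too little r2 for any of the remaining processes.
The run P3, P1, P4 cannot be extended any further. Verifying each step:
  pool = (3, 2, 1)
  run P3 (needs (2, 2, 1), free (3, 2, 1)); after release of (0, 2, 1) the pool is (3, 4, 2)
  run P1 (needs (2, 1, 2), free (3, 4, 2)); after release of (2, 2, 2) the pool is (5, 6, 4)
  run P4 (needs (2, 3, 4), free (5, 6, 4)); after release of (0, 3, 0) the pool is (5, 9, 4)
  P2 still needs (6, 2, 1) but only (5, 9, 4) is free — short on r2
  P0 still needs (6, 1, 1) but only (5, 9, 4) is free — short on r2
Processes that can never finish: P2 and P0.
(3) The exact count: 0 of the possible complete orderings are safe sequences.


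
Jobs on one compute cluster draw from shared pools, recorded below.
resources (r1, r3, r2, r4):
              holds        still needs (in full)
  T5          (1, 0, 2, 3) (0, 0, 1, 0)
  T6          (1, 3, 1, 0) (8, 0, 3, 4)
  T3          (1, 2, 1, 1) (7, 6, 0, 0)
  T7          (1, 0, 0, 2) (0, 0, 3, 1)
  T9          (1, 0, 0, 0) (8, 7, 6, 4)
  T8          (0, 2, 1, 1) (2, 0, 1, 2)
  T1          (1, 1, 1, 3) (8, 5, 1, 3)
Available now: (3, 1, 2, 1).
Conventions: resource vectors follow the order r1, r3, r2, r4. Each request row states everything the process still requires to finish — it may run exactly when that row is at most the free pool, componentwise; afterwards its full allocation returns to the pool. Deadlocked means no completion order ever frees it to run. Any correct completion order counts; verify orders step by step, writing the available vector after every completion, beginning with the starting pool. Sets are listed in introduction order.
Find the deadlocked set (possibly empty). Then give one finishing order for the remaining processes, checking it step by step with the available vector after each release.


The deadlocked set is T6, T3, T9 and T1.
Key observation: no order helps: past T5, T8, T7, the free pool tops out at (5, 3, 5, 7), below what each blocked process needs in r1.
The rest can finish in the order T5, T8, T7. Step-by-step check:
  pool = (3, 1, 2, 1)
  run T5 (needs (0, 0, 1, 0), free (3, 1, 2, 1)); after release of (1, 0, 2, 3) the pool is (4, 1, 4, 4)
  run T8 (needs (2, 0, 1, 2), free (4, 1, 4, 4)); after release of (0, 2, 1, 1) the pool is (4, 3, 5, 5)
  run T7 (needs (0, 0, 3, 1), free (4, 3, 5, 5)); after release of (1, 0, 0, 2) the pool is (5, 3, 5, 7)
None of the blocked processes ever fits:
  T6 cannot run: need (8, 0, 3, 4) vs free (5, 3, 5, 7) (insufficient r1)
  T3 cannot run: need (7, 6, 0, 0) vs free (5, 3, 5, 7) (insufficient r1 and r3)
  T9 cannot run: need (8, 7, 6, 4) vs free (5, 3, 5, 7) (insufficient r1, r3 and r2)
  T1 cannot run: need (8, 5, 1, 3) vs free (5, 3, 5, 7) (insufficient r1 and r3)


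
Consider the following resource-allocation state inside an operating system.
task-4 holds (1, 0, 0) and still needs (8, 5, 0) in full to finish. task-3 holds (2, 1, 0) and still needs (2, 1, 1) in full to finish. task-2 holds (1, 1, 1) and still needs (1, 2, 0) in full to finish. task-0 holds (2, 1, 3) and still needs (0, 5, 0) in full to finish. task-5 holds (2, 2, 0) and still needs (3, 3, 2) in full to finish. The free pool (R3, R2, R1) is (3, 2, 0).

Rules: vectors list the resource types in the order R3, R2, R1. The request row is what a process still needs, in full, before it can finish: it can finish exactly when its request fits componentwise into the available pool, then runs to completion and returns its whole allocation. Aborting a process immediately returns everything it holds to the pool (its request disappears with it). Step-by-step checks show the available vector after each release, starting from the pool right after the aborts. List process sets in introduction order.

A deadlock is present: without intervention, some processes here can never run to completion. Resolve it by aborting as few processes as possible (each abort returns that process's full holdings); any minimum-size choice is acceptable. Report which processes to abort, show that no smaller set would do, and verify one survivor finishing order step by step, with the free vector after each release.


Abort task-5.
Key observation: before aborting task-5, task-0 was permanently blocked — no order could ever run it; afterwards it completes at step 2.
Why nothing smaller works: aborting no one leaves the state deadlocked as given.
The survivors complete as task-2, task-0, task-3, task-4. Step-by-step check (starting from the post-abort pool):
  pool = (5, 4, 0)
  task-2: need (1, 2, 0) fits (5, 4, 0); releases (1, 1, 1), pool now (6, 5, 1)
  task-0: need (0, 5, 0) fits (6, 5, 1); releases (2, 1, 3), pool now (8, 6, 4)
  task-3: need (2, 1, 1) fits (8, 6, 4); releases (2, 1, 0), pool now (10, 7, 4)
  task-4: need (8, 5, 0) fits (10, 7, 4); releases (1, 0, 0), pool now (11, 7, 4)


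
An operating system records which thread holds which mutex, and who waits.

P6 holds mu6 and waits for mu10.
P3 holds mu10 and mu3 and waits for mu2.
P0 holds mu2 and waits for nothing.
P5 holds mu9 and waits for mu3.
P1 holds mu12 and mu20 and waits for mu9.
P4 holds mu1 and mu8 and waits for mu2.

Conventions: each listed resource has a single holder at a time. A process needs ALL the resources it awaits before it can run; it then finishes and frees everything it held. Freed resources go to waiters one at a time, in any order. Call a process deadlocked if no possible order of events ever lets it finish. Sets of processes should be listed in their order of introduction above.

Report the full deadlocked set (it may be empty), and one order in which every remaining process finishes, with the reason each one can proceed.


Nothing here is deadlocked.
Key observation: the wait graph is acyclic; completion cascades from the unblocked processes through everyone else.
A valid finishing order for the others: P0, P4, P3, P5, P6, P1.
Verifying each step:
  run P0 (it waits on nothing); releases mu2
  P4 waits on mu2 — all released -> runs and releases mu1 and mu8
  P3 waits on mu2 — all released -> runs and releases mu10 and mu3
  P5 waits on mu3 — all released -> runs and releases mu9
  P6 waits on mu10 — all released -> runs and releases mu6
  P1 waits on mu9 — all released -> runs and releases mu12 and mu20


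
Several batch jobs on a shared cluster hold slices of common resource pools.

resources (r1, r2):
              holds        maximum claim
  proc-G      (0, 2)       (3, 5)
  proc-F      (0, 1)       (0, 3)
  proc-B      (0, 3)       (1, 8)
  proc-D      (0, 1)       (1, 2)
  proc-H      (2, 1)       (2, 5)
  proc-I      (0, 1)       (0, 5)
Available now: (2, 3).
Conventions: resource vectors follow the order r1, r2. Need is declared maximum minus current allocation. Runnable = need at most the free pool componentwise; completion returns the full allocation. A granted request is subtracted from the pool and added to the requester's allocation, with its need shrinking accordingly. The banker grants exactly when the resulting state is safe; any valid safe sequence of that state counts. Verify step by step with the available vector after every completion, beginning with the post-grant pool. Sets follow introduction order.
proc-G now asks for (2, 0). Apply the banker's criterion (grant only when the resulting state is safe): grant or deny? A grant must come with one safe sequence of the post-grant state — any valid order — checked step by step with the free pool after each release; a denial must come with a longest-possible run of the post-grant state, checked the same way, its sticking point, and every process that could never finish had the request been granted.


GRANT — the state after the grant stays safe, e.g. via proc-F, proc-H, proc-D, proc-G, proc-I, proc-B.
Key observation: with (0, 3) left after the transfer, proc-F can run at once — the state stays safe.
Check on the post-grant state, step by step:
  pool = (0, 3)
  proc-F needs (0, 2) <= (0, 3) -> finishes; pool += (0, 1) = (0, 4)
  proc-H needs (0, 4) <= (0, 4) -> finishes; pool += (2, 1) = (2, 5)
  proc-D needs (1, 1) <= (2, 5) -> finishes; pool += (0, 1) = (2, 6)
  proc-G needs (1, 3) <= (2, 6) -> finishes; pool += (2, 2) = (4, 8)
  proc-I needs (0, 4) <= (4, 8) -> finishes; pool += (0, 1) = (4, 9)
  proc-B needs (1, 5) <= (4, 9) -> finishes; pool += (0, 3) = (4, 12)


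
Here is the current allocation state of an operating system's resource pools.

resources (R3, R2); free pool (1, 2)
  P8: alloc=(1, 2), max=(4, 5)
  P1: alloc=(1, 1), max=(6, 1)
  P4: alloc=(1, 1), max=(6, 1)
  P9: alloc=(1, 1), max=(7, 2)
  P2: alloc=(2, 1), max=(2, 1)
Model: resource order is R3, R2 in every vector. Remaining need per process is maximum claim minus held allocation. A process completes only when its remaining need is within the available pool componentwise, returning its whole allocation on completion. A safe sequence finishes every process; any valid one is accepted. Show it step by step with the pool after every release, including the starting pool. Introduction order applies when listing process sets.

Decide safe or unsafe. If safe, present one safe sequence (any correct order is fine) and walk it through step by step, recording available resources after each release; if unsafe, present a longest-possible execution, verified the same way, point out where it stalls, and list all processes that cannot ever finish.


The state is UNSAFE.
Key observation: once P2, P8 finish, the pool peaks at (4, 5) — and every remaining process still needs more R3 than that.
Going as far as possible: P2, P8; after that, nothing fits. Check, step by step:
  pool = (1, 2)
  run P2 (needs (0, 0), free (1, 2)); after release of (2, 1) the pool is (3, 3)
  run P8 (needs (3, 3), free (3, 3)); after release of (1, 2) the pool is (4, 5)
  P1 cannot run: need (5, 0) vs free (4, 5) (insufficient R3)
  P4 cannot run: need (5, 0) vs free (4, 5) (insufficient R3)
  P9 cannot run: need (6, 1) vs free (4, 5) (insufficient R3)
Permanently blocked: P1, P4 and P9.


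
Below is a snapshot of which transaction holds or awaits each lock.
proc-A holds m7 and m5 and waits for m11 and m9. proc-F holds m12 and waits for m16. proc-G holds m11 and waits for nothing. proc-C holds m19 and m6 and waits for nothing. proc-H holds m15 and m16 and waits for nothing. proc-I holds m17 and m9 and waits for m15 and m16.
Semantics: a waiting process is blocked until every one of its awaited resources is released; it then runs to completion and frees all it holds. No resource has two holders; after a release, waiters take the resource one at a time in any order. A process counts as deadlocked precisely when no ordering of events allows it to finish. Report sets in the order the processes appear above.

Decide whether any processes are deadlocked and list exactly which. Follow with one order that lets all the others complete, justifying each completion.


The deadlocked set is empty.
Key observation: there is no circular wait here — follow any chain and it reaches a process that is free to run now.
The rest can finish in the order proc-H, proc-C, proc-I, proc-G, proc-F, proc-A.
Walking it through:
  proc-H waits on nothing -> runs at once and releases m15 and m16
  proc-C waits on nothing -> runs at once and releases m19 and m6
  run proc-I (all its waits — m15 and m16 — are resolved); releases m17 and m9
  proc-G waits on nothing -> runs at once and releases m11
  run proc-F (all its waits — m16 — are resolved); releases m12
  run proc-A (all its waits — m11 and m9 — are resolved); releases m7 and m5


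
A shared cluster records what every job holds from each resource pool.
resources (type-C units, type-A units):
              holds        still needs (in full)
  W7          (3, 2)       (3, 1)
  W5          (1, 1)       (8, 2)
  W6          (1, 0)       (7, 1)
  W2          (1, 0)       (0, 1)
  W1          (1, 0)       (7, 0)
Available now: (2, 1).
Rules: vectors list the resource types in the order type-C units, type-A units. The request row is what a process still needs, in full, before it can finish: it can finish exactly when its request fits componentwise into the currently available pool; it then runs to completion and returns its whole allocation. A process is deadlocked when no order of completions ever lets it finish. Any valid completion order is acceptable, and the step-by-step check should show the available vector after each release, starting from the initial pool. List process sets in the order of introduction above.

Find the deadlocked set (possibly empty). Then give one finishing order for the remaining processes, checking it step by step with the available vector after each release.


Deadlocked: W5, W6 and W1.
Key observation: the pool after W2, W7 is (6, 3); every surviving request exceeds it in type-C units, so progress ends there.
One completion order for the rest: W2, W7. Check, step by step:
  pool = (2, 1)
  W2 needs (0, 1) <= (2, 1) -> finishes; pool += (1, 0) = (3, 1)
  W7 needs (3, 1) <= (3, 1) -> finishes; pool += (3, 2) = (6, 3)
The stuck group stays short no matter what:
  blocked: W5 wants (8, 2), pool (6, 3) — not enough type-C units
  blocked: W6 wants (7, 1), pool (6, 3) — not enough type-C units
  blocked: W1 wants (7, 0), pool (6, 3) — not enough type-C units


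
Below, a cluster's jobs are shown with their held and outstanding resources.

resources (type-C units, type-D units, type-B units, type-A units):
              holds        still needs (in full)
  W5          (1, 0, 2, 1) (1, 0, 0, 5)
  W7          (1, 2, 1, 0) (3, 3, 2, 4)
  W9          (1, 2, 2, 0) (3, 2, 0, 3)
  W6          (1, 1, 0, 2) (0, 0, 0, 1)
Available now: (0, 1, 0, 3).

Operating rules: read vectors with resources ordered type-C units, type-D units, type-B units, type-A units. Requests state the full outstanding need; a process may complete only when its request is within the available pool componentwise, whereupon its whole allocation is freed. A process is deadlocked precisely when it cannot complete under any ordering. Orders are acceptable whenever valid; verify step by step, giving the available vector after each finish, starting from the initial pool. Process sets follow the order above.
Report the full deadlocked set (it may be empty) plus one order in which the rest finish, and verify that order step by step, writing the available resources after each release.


The deadlocked set is W7 and W9.
Key observation: once W6, W5 finish, the pool peaks at (2, 2, 2, 6) — and every remaining process still needs more type-C units than that.
A valid finishing order for the others: W6, W5. Check, step by step:
  pool = (0, 1, 0, 3)
  W6 needs (0, 0, 0, 1) <= (0, 1, 0, 3) -> finishes; pool += (1, 1, 0, 2) = (1, 2, 0, 5)
  W5 needs (1, 0, 0, 5) <= (1, 2, 0, 5) -> finishes; pool += (1, 0, 2, 1) = (2, 2, 2, 6)
The stuck group stays short no matter what:
  blocked: W7 wants (3, 3, 2, 4), pool (2, 2, 2, 6) — not enough type-C units and type-D units
  blocked: W9 wants (3, 2, 0, 3), pool (2, 2, 2, 6) — not enough type-C units


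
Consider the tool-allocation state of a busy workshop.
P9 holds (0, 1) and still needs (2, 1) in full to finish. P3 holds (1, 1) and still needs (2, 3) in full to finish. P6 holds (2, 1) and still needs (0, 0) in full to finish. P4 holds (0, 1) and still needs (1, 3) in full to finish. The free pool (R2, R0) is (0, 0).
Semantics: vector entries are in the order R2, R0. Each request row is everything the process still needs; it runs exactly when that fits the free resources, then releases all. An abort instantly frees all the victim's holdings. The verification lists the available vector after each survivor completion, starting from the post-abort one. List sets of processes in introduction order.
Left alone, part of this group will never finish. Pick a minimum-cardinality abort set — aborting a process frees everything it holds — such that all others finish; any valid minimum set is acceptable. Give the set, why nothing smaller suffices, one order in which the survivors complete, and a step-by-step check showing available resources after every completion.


Abort P4.
Key observation: P3 had no path to completion before; after the abort of P4 ((0, 1) returned), step 3 is where it fits.
No smaller set exists: with zero aborts the deadlock remains.
The survivors complete as P6, P9, P3. Walking it through (starting from the post-abort pool):
  pool = (0, 1)
  P6 needs (0, 0) <= (0, 1) -> finishes; pool += (2, 1) = (2, 2)
  P9 needs (2, 1) <= (2, 2) -> finishes; pool += (0, 1) = (2, 3)
  P3 needs (2, 3) <= (2, 3) -> finishes; pool += (1, 1) = (3, 4)


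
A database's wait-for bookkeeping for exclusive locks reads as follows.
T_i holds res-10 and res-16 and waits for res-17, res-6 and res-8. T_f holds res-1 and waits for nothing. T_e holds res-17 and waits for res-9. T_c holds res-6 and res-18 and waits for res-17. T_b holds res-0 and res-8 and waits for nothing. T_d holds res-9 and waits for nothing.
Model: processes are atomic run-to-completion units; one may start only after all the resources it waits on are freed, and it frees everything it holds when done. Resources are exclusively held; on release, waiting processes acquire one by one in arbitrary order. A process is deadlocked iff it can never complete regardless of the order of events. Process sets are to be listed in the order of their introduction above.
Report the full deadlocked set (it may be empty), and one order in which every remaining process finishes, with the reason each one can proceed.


The deadlocked set is empty.
Key observation: there is no circular wait here — follow any chain and it reaches a process that is free to run now.
A valid finishing order for the others: T_d, T_e, T_f, T_c, T_b, T_i.
Check, step by step:
  T_d waits on nothing -> runs at once and releases res-9
  T_e: everything it awaited (res-9) is free; runs, freeing res-17
  T_f waits on nothing -> runs at once and releases res-1
  T_c: everything it awaited (res-17) is free; runs, freeing res-6 and res-18
  T_b waits on nothing -> runs at once and releases res-0 and res-8
  T_i: everything it awaited (res-17, res-6 and res-8) is free; runs, freeing res-10 and res-16


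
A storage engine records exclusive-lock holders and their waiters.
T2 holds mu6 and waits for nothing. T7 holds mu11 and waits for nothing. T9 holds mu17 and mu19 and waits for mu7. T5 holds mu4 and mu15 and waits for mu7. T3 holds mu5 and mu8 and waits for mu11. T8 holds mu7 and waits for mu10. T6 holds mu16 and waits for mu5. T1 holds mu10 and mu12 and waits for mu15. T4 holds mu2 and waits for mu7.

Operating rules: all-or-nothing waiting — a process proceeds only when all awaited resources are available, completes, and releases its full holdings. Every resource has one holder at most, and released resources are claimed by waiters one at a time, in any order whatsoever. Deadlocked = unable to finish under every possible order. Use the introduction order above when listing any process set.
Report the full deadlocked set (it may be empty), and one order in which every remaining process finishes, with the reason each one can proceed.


The deadlocked set is T9, T5, T8, T1 and T4.
Key observation: the waits loop around T8 -> T1 -> T5 -> T8 with no way out; T9 and T4 wait into the deadlock from upstream.
A valid finishing order for the others: T7, T2, T3, T6.
Check, step by step:
  T7 waits on nothing -> runs at once and releases mu11
  T2 waits on nothing -> runs at once and releases mu6
  T3 waits on mu11 — all released -> runs and releases mu5 and mu8
  T6 waits on mu5 — all released -> runs and releases mu16


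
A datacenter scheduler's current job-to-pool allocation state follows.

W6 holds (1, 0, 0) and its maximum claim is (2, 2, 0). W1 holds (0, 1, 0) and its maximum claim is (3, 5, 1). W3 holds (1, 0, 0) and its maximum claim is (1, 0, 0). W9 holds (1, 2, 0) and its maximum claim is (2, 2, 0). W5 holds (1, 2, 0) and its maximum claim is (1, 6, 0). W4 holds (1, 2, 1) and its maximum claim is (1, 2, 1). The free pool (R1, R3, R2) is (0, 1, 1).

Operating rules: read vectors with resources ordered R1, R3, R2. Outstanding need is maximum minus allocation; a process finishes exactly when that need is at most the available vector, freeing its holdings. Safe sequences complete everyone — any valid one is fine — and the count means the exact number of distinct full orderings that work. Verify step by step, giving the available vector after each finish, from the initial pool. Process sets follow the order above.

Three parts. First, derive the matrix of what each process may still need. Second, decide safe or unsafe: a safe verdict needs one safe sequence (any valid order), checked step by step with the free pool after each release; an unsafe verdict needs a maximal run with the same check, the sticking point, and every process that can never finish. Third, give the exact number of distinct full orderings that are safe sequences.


(1) Remaining need (order R1, R3, R2):
  W6: (1, 2, 0)
  W1: (3, 4, 1)
  W3: (0, 0, 0)
  W9: (1, 0, 0)
  W5: (0, 4, 0)
  W4: (0, 0, 0)
(2) SAFE. One safe sequence: W4, W9, W5, W1, W3, W6.
Key observation: the first exact fit in this order is W9 — it needs (1, 0, 0) with (1, 3, 2) free, meeting a requested resource to the last unit.
Verifying each step:
  pool = (0, 1, 1)
  W4 needs (0, 0, 0) <= (0, 1, 1) -> finishes; pool += (1, 2, 1) = (1, 3, 2)
  W9 needs (1, 0, 0) <= (1, 3, 2) -> finishes; pool += (1, 2, 0) = (2, 5, 2)
  W5 needs (0, 4, 0) <= (2, 5, 2) -> finishes; pool += (1, 2, 0) = (3, 7, 2)
  W1 needs (3, 4, 1) <= (3, 7, 2) -> finishes; pool += (0, 1, 0) = (3, 8, 2)
  W3 needs (0, 0, 0) <= (3, 8, 2) -> finishes; pool += (1, 0, 0) = (4, 8, 2)
  W6 needs (1, 2, 0) <= (4, 8, 2) -> finishes; pool += (1, 0, 0) = (5, 8, 2)
(3) Exactly 50 of the possible complete orderings are safe sequences.


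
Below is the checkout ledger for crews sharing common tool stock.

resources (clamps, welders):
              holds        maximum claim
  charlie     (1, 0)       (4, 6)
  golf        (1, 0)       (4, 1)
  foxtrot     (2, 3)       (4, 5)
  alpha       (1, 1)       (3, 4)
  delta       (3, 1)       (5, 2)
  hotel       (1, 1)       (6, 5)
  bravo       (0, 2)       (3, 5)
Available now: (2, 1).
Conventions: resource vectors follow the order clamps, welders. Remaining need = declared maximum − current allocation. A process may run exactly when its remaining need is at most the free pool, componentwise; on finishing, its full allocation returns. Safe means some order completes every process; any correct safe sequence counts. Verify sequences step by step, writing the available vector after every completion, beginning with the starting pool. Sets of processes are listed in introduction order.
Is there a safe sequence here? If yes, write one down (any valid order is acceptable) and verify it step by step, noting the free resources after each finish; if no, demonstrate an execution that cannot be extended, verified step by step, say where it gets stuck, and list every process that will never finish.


The state is SAFE; one workable sequence: delta, foxtrot, hotel, charlie, bravo, alpha, golf.
Key observation: the first exact fit in this order is delta — it needs (2, 1) with (2, 1) free, meeting a requested resource to the last unit.
Check, step by step:
  pool = (2, 1)
  delta: need (2, 1) fits (2, 1); releases (3, 1), pool now (5, 2)
  foxtrot: need (2, 2) fits (5, 2); releases (2, 3), pool now (7, 5)
  hotel: need (5, 4) fits (7, 5); releases (1, 1), pool now (8, 6)
  charlie: need (3, 6) fits (8, 6); releases (1, 0), pool now (9, 6)
  bravo: need (3, 3) fits (9, 6); releases (0, 2), pool now (9, 8)
  alpha: need (2, 3) fits (9, 8); releases (1, 1), pool now (10, 9)
  golf: need (3, 1) fits (10, 9); releases (1, 0), pool now (11, 9)


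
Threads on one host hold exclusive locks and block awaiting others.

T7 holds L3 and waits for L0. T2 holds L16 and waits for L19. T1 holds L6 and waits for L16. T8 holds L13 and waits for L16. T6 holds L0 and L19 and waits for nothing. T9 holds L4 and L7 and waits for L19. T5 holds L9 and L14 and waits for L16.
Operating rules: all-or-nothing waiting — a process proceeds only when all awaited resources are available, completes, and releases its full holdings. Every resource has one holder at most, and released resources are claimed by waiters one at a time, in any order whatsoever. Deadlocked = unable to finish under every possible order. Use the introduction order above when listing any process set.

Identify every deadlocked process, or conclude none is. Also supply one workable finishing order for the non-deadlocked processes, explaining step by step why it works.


No process is deadlocked.
Key observation: there is no circular wait here — follow any chain and it reaches a process that is free to run now.
One completion order for the rest: T6, T2, T9, T8, T5, T1, T7.
Step-by-step check:
  T6: no waits; runs immediately, freeing L0 and L19
  T2 waits on L19 — all released -> runs and releases L16
  T9 waits on L19 — all released -> runs and releases L4 and L7
  T8 waits on L16 — all released -> runs and releases L13
  T5 waits on L16 — all released -> runs and releases L9 and L14
  T1 waits on L16 — all released -> runs and releases L6
  T7 waits on L0 — all released -> runs and releases L3


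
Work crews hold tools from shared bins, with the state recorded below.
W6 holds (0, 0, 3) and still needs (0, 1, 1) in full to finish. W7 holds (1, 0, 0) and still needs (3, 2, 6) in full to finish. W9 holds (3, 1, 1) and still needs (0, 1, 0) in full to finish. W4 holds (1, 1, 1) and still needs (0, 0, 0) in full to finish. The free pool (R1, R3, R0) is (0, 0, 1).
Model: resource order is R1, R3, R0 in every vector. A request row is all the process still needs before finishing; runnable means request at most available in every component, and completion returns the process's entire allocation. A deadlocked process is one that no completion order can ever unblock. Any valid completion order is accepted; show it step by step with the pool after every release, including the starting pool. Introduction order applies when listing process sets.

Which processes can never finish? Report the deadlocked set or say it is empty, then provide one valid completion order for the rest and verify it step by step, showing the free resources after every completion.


No process is deadlocked.
Key observation: W4 leads a chain of completions in which each release enables another process.
The rest can finish in the order W4, W6, W9, W7. Verifying each step:
  pool = (0, 0, 1)
  W4: need (0, 0, 0) fits (0, 0, 1); releases (1, 1, 1), pool now (1, 1, 2)
  W6: need (0, 1, 1) fits (1, 1, 2); releases (0, 0, 3), pool now (1, 1, 5)
  W9: need (0, 1, 0) fits (1, 1, 5); releases (3, 1, 1), pool now (4, 2, 6)
  W7: need (3, 2, 6) fits (4, 2, 6); releases (1, 0, 0), pool now (5, 2, 6)


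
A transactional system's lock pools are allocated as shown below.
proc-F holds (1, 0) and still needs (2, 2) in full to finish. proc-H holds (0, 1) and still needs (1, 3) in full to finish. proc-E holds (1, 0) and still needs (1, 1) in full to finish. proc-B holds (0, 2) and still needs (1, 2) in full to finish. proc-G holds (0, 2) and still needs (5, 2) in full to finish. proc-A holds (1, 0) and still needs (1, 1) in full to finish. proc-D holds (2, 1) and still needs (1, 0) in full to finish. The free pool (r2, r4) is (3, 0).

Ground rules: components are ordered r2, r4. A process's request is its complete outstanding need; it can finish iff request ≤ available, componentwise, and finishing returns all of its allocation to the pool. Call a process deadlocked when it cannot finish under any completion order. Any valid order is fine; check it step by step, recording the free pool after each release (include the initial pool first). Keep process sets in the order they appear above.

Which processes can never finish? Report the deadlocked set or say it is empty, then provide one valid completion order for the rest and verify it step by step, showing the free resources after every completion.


The deadlocked set is proc-F, proc-H, proc-B and proc-G.
Key observation: the pool after proc-D, proc-E, proc-A is (7, 1); every surviving request exceeds it in r4, so progress ends there.
The rest can finish in the order proc-D, proc-E, proc-A. Walking it through:
  pool = (3, 0)
  proc-D needs (1, 0) <= (3, 0) -> finishes; pool += (2, 1) = (5, 1)
  proc-E needs (1, 1) <= (5, 1) -> finishes; pool += (1, 0) = (6, 1)
  proc-A needs (1, 1) <= (6, 1) -> finishes; pool += (1, 0) = (7, 1)
The blocked processes can never fit:
  blocked: proc-F wants (2, 2), pool (7, 1) — not enough r4
  blocked: proc-H wants (1, 3), pool (7, 1) — not enough r4
  blocked: proc-B wants (1, 2), pool (7, 1) — not enough r4
  blocked: proc-G wants (5, 2), pool (7, 1) — not enough r4


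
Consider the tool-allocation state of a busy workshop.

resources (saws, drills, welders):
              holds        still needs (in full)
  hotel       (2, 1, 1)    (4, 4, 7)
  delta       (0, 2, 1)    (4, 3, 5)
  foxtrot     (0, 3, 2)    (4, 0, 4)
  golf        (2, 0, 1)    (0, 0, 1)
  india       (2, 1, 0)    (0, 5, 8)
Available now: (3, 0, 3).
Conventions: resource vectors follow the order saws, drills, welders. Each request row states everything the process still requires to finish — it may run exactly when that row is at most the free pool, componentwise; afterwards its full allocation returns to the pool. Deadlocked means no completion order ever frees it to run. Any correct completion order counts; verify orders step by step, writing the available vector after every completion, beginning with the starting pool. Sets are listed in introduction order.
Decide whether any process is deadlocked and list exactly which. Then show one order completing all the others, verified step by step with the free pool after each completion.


Nothing here is deadlocked.
Key observation: golf leads a chain of completions in which each release enables another process.
One completion order for the rest: golf, foxtrot, delta, hotel, india. Walking it through:
  pool = (3, 0, 3)
  golf: need (0, 0, 1) fits (3, 0, 3); releases (2, 0, 1), pool now (5, 0, 4)
  foxtrot: need (4, 0, 4) fits (5, 0, 4); releases (0, 3, 2), pool now (5, 3, 6)
  delta: need (4, 3, 5) fits (5, 3, 6); releases (0, 2, 1), pool now (5, 5, 7)
  hotel: need (4, 4, 7) fits (5, 5, 7); releases (2, 1, 1), pool now (7, 6, 8)
  india: need (0, 5, 8) fits (7, 6, 8); releases (2, 1, 0), pool now (9, 7, 8)


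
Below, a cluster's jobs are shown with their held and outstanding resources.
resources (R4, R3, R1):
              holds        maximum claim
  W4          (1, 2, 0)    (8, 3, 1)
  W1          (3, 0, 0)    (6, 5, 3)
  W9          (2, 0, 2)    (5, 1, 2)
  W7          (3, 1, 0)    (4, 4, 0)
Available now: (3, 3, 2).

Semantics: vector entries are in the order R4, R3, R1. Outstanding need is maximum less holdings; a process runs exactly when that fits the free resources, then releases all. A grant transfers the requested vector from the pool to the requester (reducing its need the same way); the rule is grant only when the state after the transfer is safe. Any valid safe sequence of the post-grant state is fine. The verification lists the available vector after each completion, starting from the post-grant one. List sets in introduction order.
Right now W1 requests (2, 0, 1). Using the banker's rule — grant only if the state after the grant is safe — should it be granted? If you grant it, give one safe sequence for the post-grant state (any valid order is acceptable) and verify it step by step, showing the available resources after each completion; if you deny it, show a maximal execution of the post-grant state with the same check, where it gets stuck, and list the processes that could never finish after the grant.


DENY. Granting would leave the state unsafe.
Key observation: after W7, W9 the pool peaks at (6, 4, 3), and each blocked process is short somewhere: W4 on R4; W1 on R3.
After a pretend grant, a maximal execution: W7, W9 — then nothing else fits. Verifying each step:
  pool = (1, 3, 1)
  W7 needs (1, 3, 0) <= (1, 3, 1) -> finishes; pool += (3, 1, 0) = (4, 4, 1)
  W9 needs (3, 1, 0) <= (4, 4, 1) -> finishes; pool += (2, 0, 2) = (6, 4, 3)
  blocked: W4 wants (7, 1, 1), pool (6, 4, 3) — not enough R4
  blocked: W1 wants (1, 5, 2), pool (6, 4, 3) — not enough R3
Processes that could never finish after the grant: W4 and W1.


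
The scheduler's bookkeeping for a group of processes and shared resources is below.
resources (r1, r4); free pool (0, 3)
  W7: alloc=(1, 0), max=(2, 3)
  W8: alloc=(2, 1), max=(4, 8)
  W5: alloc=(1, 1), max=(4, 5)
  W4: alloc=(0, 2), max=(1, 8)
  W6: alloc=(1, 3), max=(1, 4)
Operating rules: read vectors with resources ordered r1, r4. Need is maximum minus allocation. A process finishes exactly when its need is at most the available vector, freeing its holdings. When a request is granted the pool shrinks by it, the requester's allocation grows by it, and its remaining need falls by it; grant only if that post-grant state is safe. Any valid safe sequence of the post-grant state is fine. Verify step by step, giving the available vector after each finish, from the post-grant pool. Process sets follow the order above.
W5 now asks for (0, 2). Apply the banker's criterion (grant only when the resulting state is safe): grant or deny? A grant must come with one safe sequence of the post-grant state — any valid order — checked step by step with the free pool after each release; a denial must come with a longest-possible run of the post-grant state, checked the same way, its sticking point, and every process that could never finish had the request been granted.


DENY: after the grant no complete ordering would exist.
Key observation: after W6, W7 the pool peaks at (2, 4), and each blocked process is short somewhere: W8 on r4; W5 on r1; W4 on r4.
Pretend the grant happened; the run W6, W7 goes as far as possible. Step-by-step check:
  pool = (0, 1)
  W6: need (0, 1) fits (0, 1); releases (1, 3), pool now (1, 4)
  W7: need (1, 3) fits (1, 4); releases (1, 0), pool now (2, 4)
  blocked: W8 wants (2, 7), pool (2, 4) — not enough r4
  blocked: W5 wants (3, 2), pool (2, 4) — not enough r1
  blocked: W4 wants (1, 6), pool (2, 4) — not enough r4
Post-grant, the permanently blocked set is W8, W5 and W4.
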